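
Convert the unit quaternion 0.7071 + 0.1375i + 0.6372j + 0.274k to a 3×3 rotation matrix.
[[0.0378, -0.2123, 0.9765], [0.5627, 0.812, 0.1547], [-0.8258, 0.5436, 0.1501]]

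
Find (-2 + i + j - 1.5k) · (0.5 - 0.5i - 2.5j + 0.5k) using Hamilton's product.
2.75 - 1.75i + 5.75j - 3.75k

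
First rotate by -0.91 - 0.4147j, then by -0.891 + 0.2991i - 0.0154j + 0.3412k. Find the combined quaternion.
0.8044 - 0.1307i + 0.3835j - 0.4345k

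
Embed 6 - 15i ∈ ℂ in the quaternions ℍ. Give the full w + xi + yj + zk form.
6 - 15i + 0j + 0k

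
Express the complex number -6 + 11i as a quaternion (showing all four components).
-6 + 11i + 0j + 0k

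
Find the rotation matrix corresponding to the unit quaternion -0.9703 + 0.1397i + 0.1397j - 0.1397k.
[[0.9219, -0.2321, -0.3101], [0.3101, 0.9219, 0.2321], [0.2321, -0.3101, 0.9219]]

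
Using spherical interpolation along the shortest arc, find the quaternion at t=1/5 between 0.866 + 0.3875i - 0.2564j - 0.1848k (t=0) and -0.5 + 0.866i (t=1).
0.95 + 0.1071i - 0.2381j - 0.1716k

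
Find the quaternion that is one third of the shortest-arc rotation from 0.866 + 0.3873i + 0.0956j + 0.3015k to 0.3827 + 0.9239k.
0.7709 + 0.2799i + 0.0691j + 0.5679k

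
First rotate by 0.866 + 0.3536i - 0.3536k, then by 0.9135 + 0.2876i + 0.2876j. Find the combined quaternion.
0.6894 + 0.4704i + 0.3508j - 0.4247k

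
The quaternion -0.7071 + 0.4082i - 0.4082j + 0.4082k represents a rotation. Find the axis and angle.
axis = (√3/3, -√3/3, √3/3), θ = 3π/2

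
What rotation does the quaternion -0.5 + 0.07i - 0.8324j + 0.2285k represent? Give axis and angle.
axis = (0.0808, -0.9612, 0.2638), θ = 4π/3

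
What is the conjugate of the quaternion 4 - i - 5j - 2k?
4 + i + 5j + 2k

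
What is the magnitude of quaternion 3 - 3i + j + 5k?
√44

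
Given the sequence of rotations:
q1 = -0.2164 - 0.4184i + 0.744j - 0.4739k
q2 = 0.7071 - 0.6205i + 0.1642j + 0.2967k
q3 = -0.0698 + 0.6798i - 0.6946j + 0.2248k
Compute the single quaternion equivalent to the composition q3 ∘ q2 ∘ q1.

q2 · q1 = -0.3942 - 0.4601i + 0.0724j - 0.7923k
q3 · q2 · q1 = 0.5687 + 0.2982i + 0.7039j - 0.3037k
0.5687 + 0.2982i + 0.7039j - 0.3037k


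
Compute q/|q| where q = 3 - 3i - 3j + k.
0.5669 - 0.5669i - 0.5669j + 0.189k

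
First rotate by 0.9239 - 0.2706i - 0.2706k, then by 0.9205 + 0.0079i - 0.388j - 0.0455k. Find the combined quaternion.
0.8403 - 0.1368i - 0.344j - 0.3961k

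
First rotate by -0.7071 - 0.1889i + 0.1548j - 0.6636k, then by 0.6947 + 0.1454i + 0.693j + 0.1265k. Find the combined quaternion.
-0.4871 - 0.7135i - 0.3099j - 0.397k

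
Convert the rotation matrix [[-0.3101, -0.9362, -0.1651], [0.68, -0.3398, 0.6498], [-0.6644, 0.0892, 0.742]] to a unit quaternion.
0.5225 - 0.2682i + 0.2389j + 0.7733k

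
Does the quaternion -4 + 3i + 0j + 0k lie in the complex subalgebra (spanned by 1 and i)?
Yes. The quaternion -4 + 3i has j- and k-coefficients y = z = 0, so it lies in the complex subalgebra spanned by 1 and i.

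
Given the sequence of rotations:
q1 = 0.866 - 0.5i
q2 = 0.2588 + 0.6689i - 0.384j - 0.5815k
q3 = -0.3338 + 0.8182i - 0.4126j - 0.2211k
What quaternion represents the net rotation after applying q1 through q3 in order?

q2 · q1 = 0.5586 + 0.4499i - 0.0418j - 0.6956k
q3 · q2 · q1 = -0.7256 + 0.5846i + 0.2531j + 0.2601k
-0.7256 + 0.5846i + 0.2531j + 0.2601k


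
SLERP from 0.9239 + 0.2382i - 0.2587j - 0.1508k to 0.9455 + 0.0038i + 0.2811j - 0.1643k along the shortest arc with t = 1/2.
0.9781 + 0.1266i + 0.0117j - 0.1649k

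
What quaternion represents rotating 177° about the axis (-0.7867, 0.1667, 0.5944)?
0.0262 - 0.7864i + 0.1666j + 0.5942k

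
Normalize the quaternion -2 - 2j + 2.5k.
-0.5298 - 0.5298j + 0.6623k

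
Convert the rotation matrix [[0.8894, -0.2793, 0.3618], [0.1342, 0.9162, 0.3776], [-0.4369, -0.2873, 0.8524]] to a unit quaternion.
0.9563 - 0.1738i + 0.2088j + 0.1081k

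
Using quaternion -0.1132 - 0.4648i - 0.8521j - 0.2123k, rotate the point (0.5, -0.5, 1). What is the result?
(-0.253, 0.438, -1.116)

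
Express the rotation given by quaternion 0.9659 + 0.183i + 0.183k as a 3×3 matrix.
[[0.933, -0.3535, 0.067], [0.3535, 0.866, -0.3535], [0.067, 0.3535, 0.933]]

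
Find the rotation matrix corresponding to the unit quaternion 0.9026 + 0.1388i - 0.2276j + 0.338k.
[[0.6679, -0.6733, -0.317], [0.547, 0.733, -0.4044], [0.5047, 0.0967, 0.8579]]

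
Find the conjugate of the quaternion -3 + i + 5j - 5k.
-3 - i - 5j + 5k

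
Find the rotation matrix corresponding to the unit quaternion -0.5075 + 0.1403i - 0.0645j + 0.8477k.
[[-0.4455, 0.8423, 0.3033], [-0.8785, -0.4766, 0.0331], [0.1724, -0.2518, 0.9523]]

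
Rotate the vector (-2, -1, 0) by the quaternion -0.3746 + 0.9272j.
(1.439, -1, -1.389)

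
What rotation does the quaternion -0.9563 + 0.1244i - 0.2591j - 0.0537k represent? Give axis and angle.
axis = (0.4255, -0.8861, -0.1837), θ = 326°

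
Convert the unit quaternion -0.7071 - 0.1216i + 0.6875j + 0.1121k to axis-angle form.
axis = (-0.172, 0.9723, 0.1585), θ = 3π/2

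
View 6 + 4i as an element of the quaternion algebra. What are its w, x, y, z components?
6 + 4i + 0j + 0k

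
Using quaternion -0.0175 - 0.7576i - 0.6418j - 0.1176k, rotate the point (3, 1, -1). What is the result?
(1.213, 2.63, 1.616)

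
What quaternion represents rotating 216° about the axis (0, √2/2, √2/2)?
-0.309 + 0.6725j + 0.6725k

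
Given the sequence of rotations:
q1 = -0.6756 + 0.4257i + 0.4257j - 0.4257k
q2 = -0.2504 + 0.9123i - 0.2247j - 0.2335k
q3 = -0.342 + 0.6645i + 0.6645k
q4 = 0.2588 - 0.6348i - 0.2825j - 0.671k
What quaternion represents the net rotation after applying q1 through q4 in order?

q2 · q1 = -0.2229 - 0.5279i + 0.3342j + 0.7484k
q3 · q2 · q1 = -0.0703 - 0.1897i - 0.9624j - 0.182k
q4 · q3 · q2 · q1 = -0.5326 - 0.5988i - 0.2175j + 0.5574k
-0.5326 - 0.5988i - 0.2175j + 0.5574k


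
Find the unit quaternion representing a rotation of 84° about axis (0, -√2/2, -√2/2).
0.7431 - 0.4731j - 0.4731k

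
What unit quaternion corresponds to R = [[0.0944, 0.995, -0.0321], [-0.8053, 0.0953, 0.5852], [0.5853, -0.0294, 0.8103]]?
0.7071 - 0.2173i - 0.2183j - 0.6365k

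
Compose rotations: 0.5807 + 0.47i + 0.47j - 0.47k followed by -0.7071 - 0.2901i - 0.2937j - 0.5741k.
-0.4061 - 0.0929i - 0.9091j + 0.0006k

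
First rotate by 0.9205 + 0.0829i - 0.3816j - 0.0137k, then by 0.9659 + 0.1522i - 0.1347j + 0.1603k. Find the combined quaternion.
0.8273 + 0.2832i - 0.4772j + 0.0874k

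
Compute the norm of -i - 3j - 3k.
√19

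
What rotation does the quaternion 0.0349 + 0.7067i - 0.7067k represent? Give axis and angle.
axis = (√2/2, 0, -√2/2), θ = 176°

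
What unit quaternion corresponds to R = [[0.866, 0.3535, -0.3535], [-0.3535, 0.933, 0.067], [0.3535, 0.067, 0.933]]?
0.9659 - 0.183j - 0.183k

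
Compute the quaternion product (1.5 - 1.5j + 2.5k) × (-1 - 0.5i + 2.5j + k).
-0.25 - 8.5i + 4j - 1.75k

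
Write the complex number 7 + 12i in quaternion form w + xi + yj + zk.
7 + 12i + 0j + 0k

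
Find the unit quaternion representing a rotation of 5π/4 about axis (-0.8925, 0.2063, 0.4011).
-0.3827 - 0.8246i + 0.1906j + 0.3706k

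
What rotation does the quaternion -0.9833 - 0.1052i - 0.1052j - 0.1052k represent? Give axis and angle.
axis = (-√3/3, -√3/3, -√3/3), θ = 339°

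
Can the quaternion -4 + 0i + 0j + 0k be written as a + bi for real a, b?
Yes. The quaternion -4 has j- and k-coefficients y = z = 0, so it lies in the complex subalgebra spanned by 1 and i.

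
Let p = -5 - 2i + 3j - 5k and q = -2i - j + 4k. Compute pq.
19 + 17i + 23j - 12k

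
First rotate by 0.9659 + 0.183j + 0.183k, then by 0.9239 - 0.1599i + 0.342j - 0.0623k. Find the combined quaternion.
0.8412 - 0.0805i + 0.5287j + 0.0796k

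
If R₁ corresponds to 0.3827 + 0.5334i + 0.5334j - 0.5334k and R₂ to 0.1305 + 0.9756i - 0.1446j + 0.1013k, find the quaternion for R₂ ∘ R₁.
-0.3393 + 0.4661i + 0.5887j + 0.5667k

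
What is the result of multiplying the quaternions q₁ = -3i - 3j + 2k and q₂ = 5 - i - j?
-6 - 13i - 17j + 10k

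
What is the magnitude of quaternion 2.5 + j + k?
2.872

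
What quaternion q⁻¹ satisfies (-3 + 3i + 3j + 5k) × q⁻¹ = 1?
-0.0577 - 0.0577i - 0.0577j - 0.0962k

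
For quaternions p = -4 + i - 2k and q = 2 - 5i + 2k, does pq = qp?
No: pq = 1 + 22i + 8j - 12k ≠ 1 + 22i - 8j - 12k = qp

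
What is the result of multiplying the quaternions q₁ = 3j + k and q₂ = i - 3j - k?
10 + j - 3k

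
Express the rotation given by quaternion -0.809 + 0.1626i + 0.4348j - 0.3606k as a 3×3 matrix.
[[0.3618, -0.4421, -0.8208], [0.7248, 0.6871, -0.0505], [0.5862, -0.5767, 0.569]]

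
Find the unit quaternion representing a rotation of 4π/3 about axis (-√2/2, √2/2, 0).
-0.5 - 0.6124i + 0.6124j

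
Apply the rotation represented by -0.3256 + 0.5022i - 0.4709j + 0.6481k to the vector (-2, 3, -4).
(-3.416, 1.89, -3.709)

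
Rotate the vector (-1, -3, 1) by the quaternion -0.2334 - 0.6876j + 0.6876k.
(0.249, -0.788, 3.212)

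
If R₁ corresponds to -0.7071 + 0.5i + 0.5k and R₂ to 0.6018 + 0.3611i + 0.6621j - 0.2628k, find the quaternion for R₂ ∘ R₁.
-0.4747 + 0.3766i - 0.7801j + 0.1557k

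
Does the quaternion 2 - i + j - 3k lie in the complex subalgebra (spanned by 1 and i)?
No. The quaternion 2 - i + j - 3k has j-coefficient y = 1 and k-coefficient z = -3, not both zero, so it does not lie in the complex subalgebra spanned by 1 and i.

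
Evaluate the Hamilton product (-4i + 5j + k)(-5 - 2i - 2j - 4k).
6 + 2i - 43j + 13k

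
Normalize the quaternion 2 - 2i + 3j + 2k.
0.4364 - 0.4364i + 0.6547j + 0.4364k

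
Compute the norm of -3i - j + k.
√11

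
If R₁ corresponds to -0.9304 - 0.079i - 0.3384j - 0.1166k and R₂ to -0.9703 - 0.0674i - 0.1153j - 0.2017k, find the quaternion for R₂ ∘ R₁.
0.8349 + 0.0846i + 0.4437j + 0.3145k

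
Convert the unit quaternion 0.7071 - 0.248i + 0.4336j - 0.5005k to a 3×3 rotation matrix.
[[0.123, 0.4927, 0.8614], [-0.9229, 0.376, -0.0833], [-0.3649, -0.7848, 0.501]]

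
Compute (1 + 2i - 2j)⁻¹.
0.1111 - 0.2222i + 0.2222j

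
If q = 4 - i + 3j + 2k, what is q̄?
4 + i - 3j - 2k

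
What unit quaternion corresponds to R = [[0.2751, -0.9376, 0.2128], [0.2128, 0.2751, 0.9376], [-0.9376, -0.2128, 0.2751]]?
0.6755 - 0.4257i + 0.4257j + 0.4257k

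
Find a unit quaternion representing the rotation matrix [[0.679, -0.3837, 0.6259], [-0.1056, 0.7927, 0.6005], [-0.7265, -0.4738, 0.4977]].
0.8616 - 0.3117i + 0.3924j + 0.0807k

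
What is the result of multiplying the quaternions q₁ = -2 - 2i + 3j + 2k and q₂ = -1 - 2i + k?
-4 + 9i - 5j + 2k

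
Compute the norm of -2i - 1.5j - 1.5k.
2.915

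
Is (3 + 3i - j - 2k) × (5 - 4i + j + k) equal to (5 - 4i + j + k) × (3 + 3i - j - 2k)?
No: pq = 30 + 4i + 3j - 8k ≠ 30 + 2i - 7j - 6k = qp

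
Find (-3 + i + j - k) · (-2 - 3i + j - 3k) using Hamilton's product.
5 + 5i + j + 15k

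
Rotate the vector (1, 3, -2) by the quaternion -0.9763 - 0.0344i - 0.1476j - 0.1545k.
(-0.564, 3.205, -1.847)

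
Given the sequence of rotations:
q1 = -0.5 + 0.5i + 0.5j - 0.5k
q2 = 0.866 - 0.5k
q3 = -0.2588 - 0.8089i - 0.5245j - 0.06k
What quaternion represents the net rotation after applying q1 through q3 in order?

q2 · q1 = -0.683 + 0.683i + 0.183j - 0.183k
q3 · q2 · q1 = 0.8142 + 0.4827i + 0.1219j + 0.2985k
0.8142 + 0.4827i + 0.1219j + 0.2985k


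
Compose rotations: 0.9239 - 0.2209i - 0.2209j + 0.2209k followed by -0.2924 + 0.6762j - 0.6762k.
0.0286 + 0.0646i + 0.8387j - 0.54k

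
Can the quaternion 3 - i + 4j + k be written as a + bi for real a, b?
No. The quaternion 3 - i + 4j + k has j-coefficient y = 4 and k-coefficient z = 1, not both zero, so it does not lie in the complex subalgebra spanned by 1 and i.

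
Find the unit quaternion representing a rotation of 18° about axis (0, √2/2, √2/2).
0.9877 + 0.1106j + 0.1106k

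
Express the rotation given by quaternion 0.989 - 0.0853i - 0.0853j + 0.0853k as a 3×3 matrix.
[[0.9709, -0.1542, -0.1833], [0.1833, 0.9709, 0.1542], [0.1542, -0.1833, 0.9709]]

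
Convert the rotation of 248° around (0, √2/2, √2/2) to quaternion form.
-0.5592 + 0.5862j + 0.5862k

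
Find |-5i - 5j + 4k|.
√66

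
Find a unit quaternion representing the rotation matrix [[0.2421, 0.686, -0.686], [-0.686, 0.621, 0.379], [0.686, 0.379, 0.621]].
0.7881 - 0.4353j - 0.4353k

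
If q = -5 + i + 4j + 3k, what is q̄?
-5 - i - 4j - 3k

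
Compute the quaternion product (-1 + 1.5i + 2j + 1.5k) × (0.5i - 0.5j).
0.25 + 0.25i + 1.25j - 1.75k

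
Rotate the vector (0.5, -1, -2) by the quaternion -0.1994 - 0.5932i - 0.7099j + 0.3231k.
(-0.879, 1.66, 1.312)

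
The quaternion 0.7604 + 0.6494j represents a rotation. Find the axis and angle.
axis = (0, 1, 0), θ = 81°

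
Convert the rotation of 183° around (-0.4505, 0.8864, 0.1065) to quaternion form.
-0.0262 - 0.4503i + 0.8861j + 0.1065k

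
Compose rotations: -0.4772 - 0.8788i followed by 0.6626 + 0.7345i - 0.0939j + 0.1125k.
0.3293 - 0.9328i - 0.0541j - 0.1362k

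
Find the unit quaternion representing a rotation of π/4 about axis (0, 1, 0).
0.9239 + 0.3827j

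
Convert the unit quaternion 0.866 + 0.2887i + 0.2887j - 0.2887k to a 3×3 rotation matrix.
[[0.6666, 0.6667, 0.3333], [-0.3333, 0.6666, -0.6667], [-0.6667, 0.3333, 0.6666]]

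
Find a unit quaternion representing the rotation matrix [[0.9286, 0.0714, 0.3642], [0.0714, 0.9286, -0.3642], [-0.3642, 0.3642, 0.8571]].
0.9636 + 0.189i + 0.189j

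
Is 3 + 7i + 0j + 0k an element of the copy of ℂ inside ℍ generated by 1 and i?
Yes. The quaternion 3 + 7i has j- and k-coefficients y = z = 0, so it lies in the complex subalgebra spanned by 1 and i.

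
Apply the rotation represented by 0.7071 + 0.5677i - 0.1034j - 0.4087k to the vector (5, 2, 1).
(3.534, -4.153, 0.52)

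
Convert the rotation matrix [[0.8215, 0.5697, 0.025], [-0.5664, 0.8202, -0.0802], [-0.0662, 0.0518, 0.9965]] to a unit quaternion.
0.9537 + 0.0346i + 0.0239j - 0.2978k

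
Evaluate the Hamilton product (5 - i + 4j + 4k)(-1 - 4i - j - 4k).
11 - 31i - 29j - 7k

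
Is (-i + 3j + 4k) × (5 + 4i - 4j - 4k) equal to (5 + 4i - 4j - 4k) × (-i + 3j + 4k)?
No: pq = 32 - i + 27j + 12k ≠ 32 - 9i + 3j + 28k = qp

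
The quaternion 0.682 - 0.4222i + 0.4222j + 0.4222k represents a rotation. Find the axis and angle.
axis = (-√3/3, √3/3, √3/3), θ = 94°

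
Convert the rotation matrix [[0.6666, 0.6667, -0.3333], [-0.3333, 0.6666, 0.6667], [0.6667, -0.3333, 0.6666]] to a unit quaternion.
0.866 - 0.2887i - 0.2887j - 0.2887k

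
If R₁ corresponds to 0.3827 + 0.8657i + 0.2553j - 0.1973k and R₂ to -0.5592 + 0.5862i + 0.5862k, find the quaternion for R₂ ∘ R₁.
-0.6058 - 0.4094i + 0.4804j + 0.4843k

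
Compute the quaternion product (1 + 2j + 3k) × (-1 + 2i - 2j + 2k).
-3 + 12i + 2j - 5k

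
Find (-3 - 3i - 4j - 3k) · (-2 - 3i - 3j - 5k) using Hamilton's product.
-30 + 26i + 11j + 18k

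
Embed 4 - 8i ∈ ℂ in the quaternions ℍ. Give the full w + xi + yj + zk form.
4 - 8i + 0j + 0k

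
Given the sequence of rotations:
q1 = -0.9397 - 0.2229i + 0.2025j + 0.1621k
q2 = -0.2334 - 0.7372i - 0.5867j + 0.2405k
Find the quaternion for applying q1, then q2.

q2 · q1 = 0.1348 + 0.601i + 0.57j - 0.5439k
0.1348 + 0.601i + 0.57j - 0.5439k


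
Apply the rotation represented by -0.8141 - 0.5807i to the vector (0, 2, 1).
(0, -0.294, 2.217)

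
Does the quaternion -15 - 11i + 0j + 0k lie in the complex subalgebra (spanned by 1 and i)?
Yes. The quaternion -15 - 11i has j- and k-coefficients y = z = 0, so it lies in the complex subalgebra spanned by 1 and i.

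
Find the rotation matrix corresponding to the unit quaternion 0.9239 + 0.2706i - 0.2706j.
[[0.8536, -0.1464, -0.5], [-0.1464, 0.8536, -0.5], [0.5, 0.5, 0.7071]]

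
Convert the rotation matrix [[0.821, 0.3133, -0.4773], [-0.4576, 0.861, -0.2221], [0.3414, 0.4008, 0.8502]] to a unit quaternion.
0.9397 + 0.1657i - 0.2178j - 0.2051k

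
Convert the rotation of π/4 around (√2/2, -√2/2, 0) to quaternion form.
0.9239 + 0.2706i - 0.2706j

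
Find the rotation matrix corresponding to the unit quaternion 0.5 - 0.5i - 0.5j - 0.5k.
[[0, 1, 0], [0, 0, 1], [1, 0, 0]]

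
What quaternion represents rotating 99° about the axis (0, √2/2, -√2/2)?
0.6494 + 0.5377j - 0.5377k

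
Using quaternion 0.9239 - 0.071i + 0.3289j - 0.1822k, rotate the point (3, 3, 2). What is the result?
(4.289, 1.643, -0.952)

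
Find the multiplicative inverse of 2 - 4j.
0.1 + 0.2j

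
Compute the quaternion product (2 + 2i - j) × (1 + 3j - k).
5 + 3i + 7j + 4k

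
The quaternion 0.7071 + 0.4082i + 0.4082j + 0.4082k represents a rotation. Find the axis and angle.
axis = (√3/3, √3/3, √3/3), θ = π/2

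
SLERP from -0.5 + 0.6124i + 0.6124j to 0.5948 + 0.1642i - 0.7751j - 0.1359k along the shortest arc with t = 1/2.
-0.5988 + 0.2451i + 0.7589j + 0.0743k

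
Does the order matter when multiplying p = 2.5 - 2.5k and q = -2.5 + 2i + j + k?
Yes: pq = -3.75 + 7.5i - 2.5j + 8.75k ≠ -3.75 + 2.5i + 7.5j + 8.75k = qp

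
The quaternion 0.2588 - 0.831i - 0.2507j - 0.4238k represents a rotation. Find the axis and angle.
axis = (-0.8603, -0.2595, -0.4387), θ = 5π/6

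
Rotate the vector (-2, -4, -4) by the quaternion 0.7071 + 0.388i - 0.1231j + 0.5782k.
(1.952, 1.199, -5.545)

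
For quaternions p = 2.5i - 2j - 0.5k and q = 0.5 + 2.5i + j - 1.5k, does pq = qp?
No: pq = -5 + 4.75i + 1.5j + 7.25k ≠ -5 - 2.25i - 3.5j - 7.75k = qp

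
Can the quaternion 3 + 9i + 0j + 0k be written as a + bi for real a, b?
Yes. The quaternion 3 + 9i has j- and k-coefficients y = z = 0, so it lies in the complex subalgebra spanned by 1 and i.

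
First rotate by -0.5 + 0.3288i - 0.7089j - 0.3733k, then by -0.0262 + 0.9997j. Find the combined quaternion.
0.7218 - 0.3818i - 0.4813j - 0.3189k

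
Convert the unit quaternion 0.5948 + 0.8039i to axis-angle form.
axis = (1, 0, 0), θ = 107°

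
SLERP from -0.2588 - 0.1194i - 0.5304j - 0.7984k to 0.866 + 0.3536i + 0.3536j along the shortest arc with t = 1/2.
-0.6596 - 0.2774i - 0.5184j - 0.4682k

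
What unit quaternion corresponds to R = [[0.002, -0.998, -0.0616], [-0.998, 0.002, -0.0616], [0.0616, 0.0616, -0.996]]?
-0.0436 - 0.7064i + 0.7064j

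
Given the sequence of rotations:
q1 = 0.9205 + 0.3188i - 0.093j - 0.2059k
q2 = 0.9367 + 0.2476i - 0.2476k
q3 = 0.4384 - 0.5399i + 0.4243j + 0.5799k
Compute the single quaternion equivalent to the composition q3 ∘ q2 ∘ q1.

q2 · q1 = 0.7323 + 0.5035i - 0.1151j - 0.4438k
q3 · q2 · q1 = 0.8991 - 0.2962i + 0.3126j + 0.0786k
0.8991 - 0.2962i + 0.3126j + 0.0786k


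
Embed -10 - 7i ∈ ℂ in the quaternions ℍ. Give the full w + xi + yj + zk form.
-10 - 7i + 0j + 0k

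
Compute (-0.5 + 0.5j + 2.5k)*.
-0.5 - 0.5j - 2.5k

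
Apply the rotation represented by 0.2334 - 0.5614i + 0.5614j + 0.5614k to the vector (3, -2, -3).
(2.108, -3.261, -2.632)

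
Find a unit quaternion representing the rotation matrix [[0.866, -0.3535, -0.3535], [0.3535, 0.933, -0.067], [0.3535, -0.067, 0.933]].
0.9659 - 0.183j + 0.183k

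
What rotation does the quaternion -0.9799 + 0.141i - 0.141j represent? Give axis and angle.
axis = (√2/2, -√2/2, 0), θ = 337°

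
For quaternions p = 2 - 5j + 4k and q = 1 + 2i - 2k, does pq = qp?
No: pq = 10 + 14i + 3j + 10k ≠ 10 - 6i - 13j - 10k = qp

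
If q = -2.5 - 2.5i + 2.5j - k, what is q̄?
-2.5 + 2.5i - 2.5j + k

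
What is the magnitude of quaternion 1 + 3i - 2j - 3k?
√23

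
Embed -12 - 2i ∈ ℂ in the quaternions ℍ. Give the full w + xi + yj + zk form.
-12 - 2i + 0j + 0k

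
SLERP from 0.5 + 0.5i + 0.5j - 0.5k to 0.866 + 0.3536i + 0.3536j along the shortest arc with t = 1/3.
0.6562 + 0.4736i + 0.4736j - 0.3476k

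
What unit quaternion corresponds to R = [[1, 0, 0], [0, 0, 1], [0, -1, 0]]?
0.7071 - 0.7071i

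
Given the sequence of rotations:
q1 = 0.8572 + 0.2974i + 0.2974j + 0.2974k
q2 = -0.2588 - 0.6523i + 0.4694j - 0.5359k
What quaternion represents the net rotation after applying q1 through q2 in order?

q2 · q1 = -0.0081 - 0.3371i + 0.36j - 0.8699k
-0.0081 - 0.3371i + 0.36j - 0.8699k


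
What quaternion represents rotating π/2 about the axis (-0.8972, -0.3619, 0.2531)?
0.7071 - 0.6344i - 0.2559j + 0.179k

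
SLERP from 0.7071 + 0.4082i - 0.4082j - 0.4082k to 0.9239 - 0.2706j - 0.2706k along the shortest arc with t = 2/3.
0.8759 + 0.1414i - 0.3262j - 0.3262k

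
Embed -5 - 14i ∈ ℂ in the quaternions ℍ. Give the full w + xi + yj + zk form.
-5 - 14i + 0j + 0k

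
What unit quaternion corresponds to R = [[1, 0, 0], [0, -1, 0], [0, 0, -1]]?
i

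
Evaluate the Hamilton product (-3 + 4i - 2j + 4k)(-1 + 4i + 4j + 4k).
-21 - 40i - 10j + 8k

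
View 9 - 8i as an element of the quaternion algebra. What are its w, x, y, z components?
9 - 8i + 0j + 0k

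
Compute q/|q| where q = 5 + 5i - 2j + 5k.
0.5625 + 0.5625i - 0.225j + 0.5625k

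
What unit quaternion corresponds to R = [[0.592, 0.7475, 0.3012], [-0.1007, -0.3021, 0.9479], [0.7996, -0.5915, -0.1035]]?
0.5446 - 0.7067i - 0.2288j - 0.3894k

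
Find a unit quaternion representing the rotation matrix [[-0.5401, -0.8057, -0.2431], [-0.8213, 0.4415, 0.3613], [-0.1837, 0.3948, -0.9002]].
-0.0175 - 0.4792i + 0.8488j + 0.2227k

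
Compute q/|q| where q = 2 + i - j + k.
0.7559 + 0.378i - 0.378j + 0.378k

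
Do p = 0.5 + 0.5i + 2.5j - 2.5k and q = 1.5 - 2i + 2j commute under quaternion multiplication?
No: pq = -3.25 + 4.75i + 9.75j + 2.25k ≠ -3.25 - 5.25i - 0.25j - 9.75k = qp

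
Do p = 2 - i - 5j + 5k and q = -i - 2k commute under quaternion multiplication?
No: pq = 9 + 8i - 7j - 9k ≠ 9 - 12i + 7j + k = qp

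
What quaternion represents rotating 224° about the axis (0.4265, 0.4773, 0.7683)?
-0.3746 + 0.3954i + 0.4425j + 0.7124k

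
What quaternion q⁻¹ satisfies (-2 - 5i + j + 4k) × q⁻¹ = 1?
-0.0435 + 0.1087i - 0.0217j - 0.087k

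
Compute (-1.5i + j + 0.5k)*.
1.5i - j - 0.5k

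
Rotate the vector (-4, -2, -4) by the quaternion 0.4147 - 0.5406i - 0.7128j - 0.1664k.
(0.114, -5.993, -0.259)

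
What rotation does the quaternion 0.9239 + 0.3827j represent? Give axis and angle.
axis = (0, 1, 0), θ = π/4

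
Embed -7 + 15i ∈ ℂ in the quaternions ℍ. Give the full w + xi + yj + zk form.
-7 + 15i + 0j + 0k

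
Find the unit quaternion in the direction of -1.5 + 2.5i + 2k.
-0.4243 + 0.7071i + 0.5657k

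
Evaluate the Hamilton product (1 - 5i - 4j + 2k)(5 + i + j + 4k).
6 - 42i + 3j + 13k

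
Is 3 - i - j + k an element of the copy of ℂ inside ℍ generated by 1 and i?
No. The quaternion 3 - i - j + k has j-coefficient y = -1 and k-coefficient z = 1, not both zero, so it does not lie in the complex subalgebra spanned by 1 and i.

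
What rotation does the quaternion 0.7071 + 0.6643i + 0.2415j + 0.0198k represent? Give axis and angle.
axis = (0.9395, 0.3415, 0.028), θ = π/2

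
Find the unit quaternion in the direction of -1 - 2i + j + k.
-0.378 - 0.7559i + 0.378j + 0.378k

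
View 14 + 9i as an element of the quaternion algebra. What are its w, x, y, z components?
14 + 9i + 0j + 0k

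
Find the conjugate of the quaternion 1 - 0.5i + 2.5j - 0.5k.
1 + 0.5i - 2.5j + 0.5k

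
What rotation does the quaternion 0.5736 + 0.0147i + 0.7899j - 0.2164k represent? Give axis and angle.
axis = (0.0179, 0.9643, -0.2642), θ = 110°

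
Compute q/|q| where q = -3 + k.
-0.9487 + 0.3162k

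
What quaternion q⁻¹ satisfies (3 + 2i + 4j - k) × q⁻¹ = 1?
0.1 - 0.0667i - 0.1333j + 0.0333k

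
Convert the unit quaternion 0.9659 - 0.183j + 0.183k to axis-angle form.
axis = (0, -√2/2, √2/2), θ = π/6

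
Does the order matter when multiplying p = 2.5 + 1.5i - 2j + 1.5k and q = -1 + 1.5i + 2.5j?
Yes: pq = 0.25 - 1.5i + 10.5j + 5.25k ≠ 0.25 + 6i + 6j - 8.25k = qp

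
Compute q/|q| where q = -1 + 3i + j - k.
-0.2887 + 0.866i + 0.2887j - 0.2887k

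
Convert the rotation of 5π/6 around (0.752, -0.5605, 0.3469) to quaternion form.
0.2588 + 0.7264i - 0.5414j + 0.3351k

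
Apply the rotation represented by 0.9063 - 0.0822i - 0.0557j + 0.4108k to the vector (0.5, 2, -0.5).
(-1.059, 1.623, -0.863)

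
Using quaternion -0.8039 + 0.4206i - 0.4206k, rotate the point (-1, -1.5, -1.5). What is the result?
(0.899, -2.129, 0.399)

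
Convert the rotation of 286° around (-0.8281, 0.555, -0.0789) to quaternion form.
-0.7986 - 0.4984i + 0.334j - 0.0475k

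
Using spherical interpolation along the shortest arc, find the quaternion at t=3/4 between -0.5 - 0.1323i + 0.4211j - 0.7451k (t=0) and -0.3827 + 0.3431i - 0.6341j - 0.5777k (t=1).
-0.4879 + 0.2489i - 0.4026j - 0.7334k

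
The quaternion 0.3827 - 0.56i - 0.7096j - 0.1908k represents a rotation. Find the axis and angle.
axis = (-0.6061, -0.7681, -0.2065), θ = 3π/4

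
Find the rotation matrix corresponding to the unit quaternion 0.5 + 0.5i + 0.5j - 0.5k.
[[0, 1, 0], [0, 0, -1], [-1, 0, 0]]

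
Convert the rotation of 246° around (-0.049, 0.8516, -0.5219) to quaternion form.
-0.5446 - 0.0411i + 0.7142j - 0.4377k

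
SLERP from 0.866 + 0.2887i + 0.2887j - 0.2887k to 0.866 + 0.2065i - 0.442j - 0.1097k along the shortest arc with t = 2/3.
0.9277 + 0.2512i - 0.2067j - 0.1829k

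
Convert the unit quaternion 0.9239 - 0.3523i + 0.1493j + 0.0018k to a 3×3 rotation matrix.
[[0.9554, -0.1085, 0.2746], [-0.1019, 0.7518, 0.6515], [-0.2771, -0.6504, 0.7072]]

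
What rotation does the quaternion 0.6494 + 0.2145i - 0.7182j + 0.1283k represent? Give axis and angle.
axis = (0.2821, -0.9444, 0.1687), θ = 99°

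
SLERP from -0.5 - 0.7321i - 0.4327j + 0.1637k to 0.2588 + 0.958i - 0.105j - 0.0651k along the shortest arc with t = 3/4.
-0.334 - 0.9372i - 0.0344j + 0.0942k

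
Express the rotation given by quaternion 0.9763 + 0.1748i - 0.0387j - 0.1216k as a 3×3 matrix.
[[0.9674, 0.2239, -0.1181], [-0.251, 0.9093, -0.3319], [0.0331, 0.3507, 0.9359]]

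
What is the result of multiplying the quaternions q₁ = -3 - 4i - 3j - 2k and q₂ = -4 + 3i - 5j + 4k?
17 - 15i + 37j + 25k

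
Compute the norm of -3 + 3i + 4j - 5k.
√59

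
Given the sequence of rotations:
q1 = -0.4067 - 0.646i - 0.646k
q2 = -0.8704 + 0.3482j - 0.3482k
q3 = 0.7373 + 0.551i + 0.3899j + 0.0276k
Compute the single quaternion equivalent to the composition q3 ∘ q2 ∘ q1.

q2 · q1 = 0.1291 + 0.3373i + 0.0833j + 0.9288k
q3 · q2 · q1 = -0.1488 + 0.6797i - 0.3907j + 0.6028k
-0.1488 + 0.6797i - 0.3907j + 0.6028k


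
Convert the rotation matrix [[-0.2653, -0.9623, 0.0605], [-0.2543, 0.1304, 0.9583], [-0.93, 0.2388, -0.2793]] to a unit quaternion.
0.3827 - 0.47i + 0.6471j + 0.4625k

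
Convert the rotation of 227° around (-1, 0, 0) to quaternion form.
-0.3987 - 0.9171i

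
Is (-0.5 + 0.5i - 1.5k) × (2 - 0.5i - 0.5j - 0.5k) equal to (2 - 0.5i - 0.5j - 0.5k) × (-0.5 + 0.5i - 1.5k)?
No: pq = -1.5 + 0.5i + 1.25j - 3k ≠ -1.5 + 2i - 0.75j - 2.5k = qp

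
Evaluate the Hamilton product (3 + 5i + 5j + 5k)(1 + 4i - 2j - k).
-2 + 22i + 24j - 28k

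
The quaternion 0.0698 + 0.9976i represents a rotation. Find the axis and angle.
axis = (1, 0, 0), θ = 172°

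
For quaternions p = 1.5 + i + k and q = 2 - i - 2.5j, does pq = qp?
No: pq = 4 + 3i - 4.75j - 0.5k ≠ 4 - 2i - 2.75j + 4.5k = qp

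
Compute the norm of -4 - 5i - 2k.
√45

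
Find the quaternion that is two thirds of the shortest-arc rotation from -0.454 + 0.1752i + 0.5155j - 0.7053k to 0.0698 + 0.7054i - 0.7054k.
-0.1226 + 0.5792i + 0.1968j - 0.7815k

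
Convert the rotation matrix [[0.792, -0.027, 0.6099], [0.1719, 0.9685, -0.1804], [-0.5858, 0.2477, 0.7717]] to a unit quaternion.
0.9397 + 0.1139i + 0.3181j + 0.0529k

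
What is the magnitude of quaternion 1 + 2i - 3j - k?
√15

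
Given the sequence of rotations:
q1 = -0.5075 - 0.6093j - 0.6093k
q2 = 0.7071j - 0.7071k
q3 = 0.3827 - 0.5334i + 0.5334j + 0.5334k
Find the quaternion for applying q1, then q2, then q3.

q2 · q1 = -0.8617i - 0.3589j + 0.3589k
q3 · q2 · q1 = -0.4596 + 0.0531i - 0.4055j + 0.7884k
-0.4596 + 0.0531i - 0.4055j + 0.7884k


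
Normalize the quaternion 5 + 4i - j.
0.7715 + 0.6172i - 0.1543j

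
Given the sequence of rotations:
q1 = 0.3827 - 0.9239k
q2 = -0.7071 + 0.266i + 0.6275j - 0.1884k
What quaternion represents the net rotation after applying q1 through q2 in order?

q2 · q1 = -0.4447 - 0.4779i + 0.4859j + 0.5812k
-0.4447 - 0.4779i + 0.4859j + 0.5812k


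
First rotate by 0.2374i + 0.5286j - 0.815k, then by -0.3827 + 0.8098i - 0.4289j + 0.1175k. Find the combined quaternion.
0.1302 + 0.1966i + 0.4856j + 0.8418k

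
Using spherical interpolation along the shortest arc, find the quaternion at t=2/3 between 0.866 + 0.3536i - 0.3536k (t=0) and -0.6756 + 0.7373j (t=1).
0.8223 + 0.1352i - 0.536j - 0.1352k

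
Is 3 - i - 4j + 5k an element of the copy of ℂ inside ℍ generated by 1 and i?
No. The quaternion 3 - i - 4j + 5k has j-coefficient y = -4 and k-coefficient z = 5, not both zero, so it does not lie in the complex subalgebra spanned by 1 and i.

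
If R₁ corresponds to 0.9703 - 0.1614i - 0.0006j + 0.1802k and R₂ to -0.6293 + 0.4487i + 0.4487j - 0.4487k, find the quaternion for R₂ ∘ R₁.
-0.4571 + 0.6175i + 0.4273j - 0.4766k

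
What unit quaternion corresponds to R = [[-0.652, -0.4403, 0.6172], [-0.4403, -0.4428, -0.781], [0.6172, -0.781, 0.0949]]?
0.4171i - 0.5278j + 0.7399k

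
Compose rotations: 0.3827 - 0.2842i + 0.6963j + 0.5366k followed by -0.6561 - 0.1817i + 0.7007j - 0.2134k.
-0.6761 + 0.6415i - 0.0305j - 0.3611k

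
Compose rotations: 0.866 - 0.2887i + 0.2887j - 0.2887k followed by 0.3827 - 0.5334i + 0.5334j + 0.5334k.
0.1774 - 0.8804i + 0.2644j + 0.3514k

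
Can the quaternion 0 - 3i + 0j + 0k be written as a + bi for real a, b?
Yes. The quaternion -3i has j- and k-coefficients y = z = 0, so it lies in the complex subalgebra spanned by 1 and i.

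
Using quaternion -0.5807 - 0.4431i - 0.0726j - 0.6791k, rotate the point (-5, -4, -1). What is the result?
(1.876, -2.589, -5.637)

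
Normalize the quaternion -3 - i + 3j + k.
-0.6708 - 0.2236i + 0.6708j + 0.2236k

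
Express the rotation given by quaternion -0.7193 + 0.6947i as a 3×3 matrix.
[[1, 0, 0], [0, 0.0348, 0.9994], [0, -0.9994, 0.0348]]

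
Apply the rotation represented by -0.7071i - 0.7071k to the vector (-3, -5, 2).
(2, 5, -3)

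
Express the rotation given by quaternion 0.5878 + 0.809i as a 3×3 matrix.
[[1, 0, 0], [0, -0.309, -0.9511], [0, 0.9511, -0.309]]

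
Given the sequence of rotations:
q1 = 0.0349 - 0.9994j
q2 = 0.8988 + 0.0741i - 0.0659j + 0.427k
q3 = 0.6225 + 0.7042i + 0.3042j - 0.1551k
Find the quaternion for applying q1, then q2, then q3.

q2 · q1 = -0.0345 + 0.4293i - 0.9006j - 0.0592k
q3 · q2 · q1 = -0.059 + 0.0853i - 0.596j - 0.7963k
-0.059 + 0.0853i - 0.596j - 0.7963k


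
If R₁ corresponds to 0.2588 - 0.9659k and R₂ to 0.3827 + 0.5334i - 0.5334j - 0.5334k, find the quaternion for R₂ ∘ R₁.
-0.4162 + 0.6533i + 0.3772j - 0.5077k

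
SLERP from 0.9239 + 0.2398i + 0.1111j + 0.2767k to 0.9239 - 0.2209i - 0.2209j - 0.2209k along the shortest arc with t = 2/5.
0.9947 + 0.0574i - 0.0251j + 0.081k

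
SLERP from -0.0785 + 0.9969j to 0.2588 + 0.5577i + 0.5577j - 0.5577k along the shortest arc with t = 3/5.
0.1375 + 0.3747i + 0.8368j - 0.3747k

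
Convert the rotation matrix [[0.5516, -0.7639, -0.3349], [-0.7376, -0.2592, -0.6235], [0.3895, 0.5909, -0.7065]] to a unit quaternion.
0.3827 + 0.7933i - 0.4732j + 0.0172k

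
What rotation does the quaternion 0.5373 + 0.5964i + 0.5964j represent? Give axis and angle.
axis = (√2/2, √2/2, 0), θ = 115°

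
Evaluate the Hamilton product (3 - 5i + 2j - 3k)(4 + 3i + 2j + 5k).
38 + 5i + 30j - 13k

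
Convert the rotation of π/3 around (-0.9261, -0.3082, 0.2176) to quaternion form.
0.866 - 0.4631i - 0.1541j + 0.1088k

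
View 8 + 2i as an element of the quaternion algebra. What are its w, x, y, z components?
8 + 2i + 0j + 0k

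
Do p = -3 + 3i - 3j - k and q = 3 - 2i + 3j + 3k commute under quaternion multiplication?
No: pq = 9 + 9i - 25j - 9k ≠ 9 + 21i - 11j - 15k = qp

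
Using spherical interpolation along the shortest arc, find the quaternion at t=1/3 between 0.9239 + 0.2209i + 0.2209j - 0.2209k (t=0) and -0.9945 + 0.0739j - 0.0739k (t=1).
0.9727 + 0.1505i + 0.125j - 0.125k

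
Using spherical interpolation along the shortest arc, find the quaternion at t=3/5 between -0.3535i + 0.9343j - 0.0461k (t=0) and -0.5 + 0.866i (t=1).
0.3602 - 0.8032i + 0.4738j - 0.0234k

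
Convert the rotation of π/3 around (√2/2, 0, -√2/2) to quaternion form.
0.866 + 0.3536i - 0.3536k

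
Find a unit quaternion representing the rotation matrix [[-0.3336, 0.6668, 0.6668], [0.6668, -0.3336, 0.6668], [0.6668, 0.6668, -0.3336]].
0.5774i + 0.5774j + 0.5774k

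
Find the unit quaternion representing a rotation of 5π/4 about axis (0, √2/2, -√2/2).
-0.3827 + 0.6533j - 0.6533k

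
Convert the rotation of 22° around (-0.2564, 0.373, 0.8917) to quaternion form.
0.9816 - 0.0489i + 0.0712j + 0.1701k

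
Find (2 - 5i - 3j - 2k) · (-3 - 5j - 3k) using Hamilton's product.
-27 + 14i - 16j + 25k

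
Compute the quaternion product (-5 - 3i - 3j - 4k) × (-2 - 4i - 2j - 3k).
-20 + 27i + 23j + 17k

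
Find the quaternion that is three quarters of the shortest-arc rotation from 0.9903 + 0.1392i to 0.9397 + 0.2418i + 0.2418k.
0.9589 + 0.2175i + 0.1823k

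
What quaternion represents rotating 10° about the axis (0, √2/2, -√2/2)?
0.9962 + 0.0616j - 0.0616k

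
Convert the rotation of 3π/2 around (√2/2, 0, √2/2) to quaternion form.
-0.7071 + 0.5i + 0.5k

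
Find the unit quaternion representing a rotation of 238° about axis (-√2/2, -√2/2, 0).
-0.4848 - 0.6184i - 0.6184j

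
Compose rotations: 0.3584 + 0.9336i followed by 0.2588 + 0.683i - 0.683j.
-0.5449 + 0.4864i - 0.2448j + 0.6376k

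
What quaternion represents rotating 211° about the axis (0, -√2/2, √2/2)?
-0.2672 - 0.6814j + 0.6814k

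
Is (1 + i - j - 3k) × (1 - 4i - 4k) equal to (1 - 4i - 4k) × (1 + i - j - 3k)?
No: pq = -7 + i + 15j - 11k ≠ -7 - 7i - 17j - 3k = qp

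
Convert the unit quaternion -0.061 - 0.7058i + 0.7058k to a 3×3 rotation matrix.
[[0.0037, 0.0861, -0.9963], [-0.0861, -0.9926, -0.0861], [-0.9963, 0.0861, 0.0037]]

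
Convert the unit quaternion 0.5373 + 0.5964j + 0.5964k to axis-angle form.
axis = (0, √2/2, √2/2), θ = 115°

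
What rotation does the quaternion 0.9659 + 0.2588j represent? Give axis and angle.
axis = (0, 1, 0), θ = π/6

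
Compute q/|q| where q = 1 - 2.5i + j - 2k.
0.2857 - 0.7143i + 0.2857j - 0.5714k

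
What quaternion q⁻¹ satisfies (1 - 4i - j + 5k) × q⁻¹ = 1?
0.0233 + 0.093i + 0.0233j - 0.1163k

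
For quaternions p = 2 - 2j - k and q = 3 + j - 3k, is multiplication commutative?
No: pq = 5 + 7i - 4j - 9k ≠ 5 - 7i - 4j - 9k = qp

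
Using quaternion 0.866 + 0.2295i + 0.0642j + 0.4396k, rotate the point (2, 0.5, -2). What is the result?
(0.219, 2.518, -1.365)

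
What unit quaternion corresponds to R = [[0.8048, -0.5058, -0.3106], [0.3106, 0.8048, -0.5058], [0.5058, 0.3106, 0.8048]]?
0.9239 + 0.2209i - 0.2209j + 0.2209k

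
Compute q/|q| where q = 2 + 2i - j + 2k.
0.5547 + 0.5547i - 0.2774j + 0.5547k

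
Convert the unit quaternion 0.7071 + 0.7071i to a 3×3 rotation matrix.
[[1, 0, 0], [0, 0, -1], [0, 1, 0]]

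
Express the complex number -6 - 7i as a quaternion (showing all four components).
-6 - 7i + 0j + 0k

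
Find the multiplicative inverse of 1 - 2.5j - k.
0.1212 + 0.303j + 0.1212k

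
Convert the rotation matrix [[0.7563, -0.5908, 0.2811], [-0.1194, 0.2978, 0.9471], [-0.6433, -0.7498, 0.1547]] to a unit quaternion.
0.7431 - 0.5709i + 0.311j + 0.1586k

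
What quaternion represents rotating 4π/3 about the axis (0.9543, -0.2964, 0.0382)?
-0.5 + 0.8264i - 0.2567j + 0.0331k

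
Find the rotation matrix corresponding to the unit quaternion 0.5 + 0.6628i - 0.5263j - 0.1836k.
[[0.3786, -0.5141, -0.7697], [-0.8813, 0.054, -0.4695], [0.2829, 0.8561, -0.4326]]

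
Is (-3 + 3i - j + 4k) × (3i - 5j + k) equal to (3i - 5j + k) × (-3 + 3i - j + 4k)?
No: pq = -18 + 10i + 24j - 15k ≠ -18 - 28i + 6j + 9k = qp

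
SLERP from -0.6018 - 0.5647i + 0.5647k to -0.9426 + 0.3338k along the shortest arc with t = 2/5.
-0.7873 - 0.3582i + 0.5018k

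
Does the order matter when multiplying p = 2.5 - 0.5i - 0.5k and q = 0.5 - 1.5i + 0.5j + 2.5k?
Yes: pq = 1.75 - 3.75i + 3.25j + 5.75k ≠ 1.75 - 4.25i - 0.75j + 6.25k = qp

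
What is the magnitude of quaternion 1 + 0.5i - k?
1.5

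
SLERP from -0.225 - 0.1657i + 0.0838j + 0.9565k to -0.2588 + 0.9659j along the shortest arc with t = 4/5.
-0.3022 - 0.0472i + 0.9122j + 0.2727k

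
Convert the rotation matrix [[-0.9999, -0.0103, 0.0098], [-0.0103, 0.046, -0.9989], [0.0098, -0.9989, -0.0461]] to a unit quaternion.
-0.0071i + 0.7232j - 0.6906k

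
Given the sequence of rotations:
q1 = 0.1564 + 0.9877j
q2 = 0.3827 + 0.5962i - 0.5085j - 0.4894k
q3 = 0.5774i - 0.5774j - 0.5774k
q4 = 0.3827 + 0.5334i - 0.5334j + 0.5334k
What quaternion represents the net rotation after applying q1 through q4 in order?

q2 · q1 = 0.5621 + 0.5766i + 0.2985j + 0.5123k
q3 · q2 · q1 = 0.1352 + 0.2011i - 0.9533j + 0.1807k
q4 · q3 · q2 · q1 = -0.6604 + 0.5612i - 0.4261j - 0.26k
-0.6604 + 0.5612i - 0.4261j - 0.26k


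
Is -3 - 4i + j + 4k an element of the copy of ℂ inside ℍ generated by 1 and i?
No. The quaternion -3 - 4i + j + 4k has j-coefficient y = 1 and k-coefficient z = 4, not both zero, so it does not lie in the complex subalgebra spanned by 1 and i.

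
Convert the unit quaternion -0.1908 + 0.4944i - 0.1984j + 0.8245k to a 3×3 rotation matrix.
[[-0.4383, 0.1185, 0.891], [-0.5108, -0.8485, -0.1385], [0.7396, -0.5158, 0.4324]]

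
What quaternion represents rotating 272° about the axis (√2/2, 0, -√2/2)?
-0.7193 + 0.4912i - 0.4912k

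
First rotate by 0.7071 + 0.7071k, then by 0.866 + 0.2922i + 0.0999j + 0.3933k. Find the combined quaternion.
0.3342 + 0.2773i - 0.136j + 0.8905k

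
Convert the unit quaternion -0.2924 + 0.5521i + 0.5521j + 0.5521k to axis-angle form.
axis = (√3/3, √3/3, √3/3), θ = 214°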